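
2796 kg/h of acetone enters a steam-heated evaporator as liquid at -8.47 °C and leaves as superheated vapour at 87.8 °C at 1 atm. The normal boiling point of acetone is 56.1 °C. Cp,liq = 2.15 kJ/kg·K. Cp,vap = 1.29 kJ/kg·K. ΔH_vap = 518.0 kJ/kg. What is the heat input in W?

Q = 542000 W

liquid -8.47→56.1 °C: 138.83 kJ/kg
vaporisation at 56.1 °C: 518 kJ/kg
vapour 56.1→87.8 °C: 40.893 kJ/kg
Δh = 138.83 + 518 + 40.893 = 697.72 kJ/kg
Q = ṁ·Δh = 2796 kg/h × 697.72 kJ/kg = 1.9508e+06 kJ/h
|Q| = 541.89 kW = 541890 W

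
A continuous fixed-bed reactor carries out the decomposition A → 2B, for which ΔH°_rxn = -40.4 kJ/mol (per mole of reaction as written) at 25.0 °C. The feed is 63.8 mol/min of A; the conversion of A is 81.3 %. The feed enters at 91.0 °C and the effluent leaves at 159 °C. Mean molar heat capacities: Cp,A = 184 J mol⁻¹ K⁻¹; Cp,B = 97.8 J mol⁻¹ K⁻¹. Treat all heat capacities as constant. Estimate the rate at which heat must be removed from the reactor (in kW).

Extent of reaction ξ = 0.813 × 63.8 = 51.869 mol/min
Reaction term: ξ·ΔH°_rxn = 51.869 × -40.4 = -2095.5 kJ/min
Sensible, feed 91.0→25 °C: -774.79 kJ/min
Outlet flows (mol/min): A 11.931, B 103.74
Sensible, products 25→159 °C: 1653.7 kJ/min
Q = ΔH = -1216.6 kJ/min = -20.277 kW
Heat removed = 20.277 kW

Q_out = 20.3 kW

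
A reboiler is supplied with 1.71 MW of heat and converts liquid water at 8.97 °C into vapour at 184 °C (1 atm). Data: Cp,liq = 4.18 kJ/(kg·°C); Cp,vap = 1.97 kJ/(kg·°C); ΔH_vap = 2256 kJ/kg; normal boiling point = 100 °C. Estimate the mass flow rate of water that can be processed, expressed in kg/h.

Δh = 4.18×(100−8.97) + 2256 + 1.97×(184−100) = 2802 kJ/kg
Q = 1.71 MW = 1710 kJ/s = 6.156e+06 kJ/h
ṁ = Q/Δh = 6.156e+06 / 2802 = 2197 kg/h

ṁ = 2200 kg/h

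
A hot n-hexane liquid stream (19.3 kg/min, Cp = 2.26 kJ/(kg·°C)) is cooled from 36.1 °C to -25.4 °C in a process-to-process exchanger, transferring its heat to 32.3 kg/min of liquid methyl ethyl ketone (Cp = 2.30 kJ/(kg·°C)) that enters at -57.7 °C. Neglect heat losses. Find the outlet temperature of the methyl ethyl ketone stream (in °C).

T_c,out = -21.6 °C

Heat released by hot stream: Q = 19.3 × 2.26 × (36.1 − -25.4) = 2682.5 kJ/min
Energy balance on cold side (adiabatic exchanger): Q = ṁ_c·Cp_c·(T_c,out − T_c,in)
T_c,out = -57.7 + 2682.5/(32.3 × 2.30) = -21.591 °C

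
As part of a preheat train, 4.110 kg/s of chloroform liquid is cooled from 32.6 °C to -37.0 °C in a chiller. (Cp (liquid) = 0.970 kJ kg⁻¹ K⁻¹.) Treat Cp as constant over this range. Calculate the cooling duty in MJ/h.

Q = ṁ·Cp·ΔT = 4.110 × 0.970 × (-37.0 − 32.6) = -277.47 kJ/s
Cooling duty = 998.91 MJ/h

Q_c = 999 MJ/h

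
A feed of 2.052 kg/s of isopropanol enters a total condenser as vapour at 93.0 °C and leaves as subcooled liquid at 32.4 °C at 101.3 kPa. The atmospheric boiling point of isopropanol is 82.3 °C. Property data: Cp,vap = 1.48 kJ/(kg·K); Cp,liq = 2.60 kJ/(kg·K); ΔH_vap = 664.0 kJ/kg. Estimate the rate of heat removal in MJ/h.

vapour 93.0→82.3 °C: -15.836 kJ/kg
condensation at 82.3 °C: -664 kJ/kg
liquid 82.3→32.4 °C: -129.74 kJ/kg
Δh = -15.836 + -664 + -129.74 = -809.58 kJ/kg
Q = ṁ·Δh = 2.052 kg/s × -809.58 kJ/kg = -1661.2 kJ/s
|Q| = 1661.2 kW = 5980.5 MJ/h

Q_c = 5980 MJ/h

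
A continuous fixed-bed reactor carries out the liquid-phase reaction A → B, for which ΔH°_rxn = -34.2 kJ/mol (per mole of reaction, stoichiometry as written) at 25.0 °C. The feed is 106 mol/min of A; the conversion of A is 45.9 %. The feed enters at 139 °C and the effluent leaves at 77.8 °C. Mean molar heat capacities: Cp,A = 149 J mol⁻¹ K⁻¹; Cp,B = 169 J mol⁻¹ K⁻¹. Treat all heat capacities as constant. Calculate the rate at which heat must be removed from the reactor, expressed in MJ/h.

Q_out = 155 MJ/h

Extent of reaction ξ = 0.459 × 106 = 48.654 mol/min
Reaction term: ξ·ΔH°_rxn = 48.654 × -34.2 = -1664 kJ/min
Sensible, feed 139→25 °C: -1800.5 kJ/min
Outlet flows (mol/min): A 57.346, B 48.654
Sensible, products 25→77.8 °C: 885.3 kJ/min
Q = ΔH = -2579.2 kJ/min = -42.986 kW
Heat removed = 154.75 MJ/h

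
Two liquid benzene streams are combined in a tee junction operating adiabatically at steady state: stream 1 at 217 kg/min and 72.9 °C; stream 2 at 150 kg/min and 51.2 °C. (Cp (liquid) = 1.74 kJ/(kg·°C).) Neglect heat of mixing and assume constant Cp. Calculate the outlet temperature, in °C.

No heat crosses the boundary, so H_out = H_in.
T_out = Σ ṁᵢCp,ᵢTᵢ / Σ ṁᵢCp,ᵢ
      = 40889 / 638.58 = 64.031 °C

T_out = 64.0 °C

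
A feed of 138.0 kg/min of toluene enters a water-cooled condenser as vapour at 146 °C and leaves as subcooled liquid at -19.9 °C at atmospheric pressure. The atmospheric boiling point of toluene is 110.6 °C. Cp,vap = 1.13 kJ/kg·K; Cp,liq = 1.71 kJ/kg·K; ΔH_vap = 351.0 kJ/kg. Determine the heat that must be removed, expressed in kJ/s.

vapour 146→110.6 °C: -40.002 kJ/kg
condensation at 110.6 °C: -351 kJ/kg
liquid 110.6→-19.9 °C: -223.16 kJ/kg
Δh = -40.002 + -351 + -223.16 = -614.16 kJ/kg
Q = ṁ·Δh = 138.0 kg/min × -614.16 kJ/kg = -84754 kJ/min
|Q| = 1412.6 kW

Q_c = 1410 kJ/s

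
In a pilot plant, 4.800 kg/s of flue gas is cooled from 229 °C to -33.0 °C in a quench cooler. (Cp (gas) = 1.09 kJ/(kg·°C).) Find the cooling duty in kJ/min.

Q_c = 82200 kJ/min

Q = ṁ·Cp·ΔT = 4.800 × 1.09 × (-33.0 − 229) = -1370.8 kJ/s
Cooling duty = 82247 kJ/min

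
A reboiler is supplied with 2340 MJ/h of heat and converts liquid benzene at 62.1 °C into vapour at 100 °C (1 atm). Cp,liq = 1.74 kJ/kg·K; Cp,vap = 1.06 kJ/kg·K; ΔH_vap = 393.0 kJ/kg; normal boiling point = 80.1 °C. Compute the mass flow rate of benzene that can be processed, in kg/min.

ṁ = 87.6 kg/min

Δh = 1.74×(80.1−62.1) + 393.0 + 1.06×(100−80.1) = 445.41 kJ/kg
Q = 2340 MJ/h = 650 kJ/s = 39000 kJ/min
ṁ = Q/Δh = 39000 / 445.41 = 87.559 kg/min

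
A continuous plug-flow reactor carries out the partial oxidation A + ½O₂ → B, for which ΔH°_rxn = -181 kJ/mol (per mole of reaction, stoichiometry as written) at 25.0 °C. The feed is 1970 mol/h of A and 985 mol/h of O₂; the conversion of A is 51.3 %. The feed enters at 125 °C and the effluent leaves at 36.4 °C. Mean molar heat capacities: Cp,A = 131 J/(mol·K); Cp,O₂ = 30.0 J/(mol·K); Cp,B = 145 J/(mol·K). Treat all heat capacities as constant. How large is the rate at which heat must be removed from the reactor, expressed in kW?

Extent of reaction ξ = 0.513 × 1970 = 1010.6 mol/h
Reaction term: ξ·ΔH°_rxn = 1010.6 × -181 = -182920 kJ/h
Sensible, feed 125→25 °C: -28762 kJ/h
Outlet flows (mol/h): A 959.39, O₂ 479.69, B 1010.6
Sensible, products 25→36.4 °C: 3267.3 kJ/h
Q = ΔH = -208420 kJ/h = -57.893 kW
Heat removed = 57.893 kW

Q_out = 57.9 kW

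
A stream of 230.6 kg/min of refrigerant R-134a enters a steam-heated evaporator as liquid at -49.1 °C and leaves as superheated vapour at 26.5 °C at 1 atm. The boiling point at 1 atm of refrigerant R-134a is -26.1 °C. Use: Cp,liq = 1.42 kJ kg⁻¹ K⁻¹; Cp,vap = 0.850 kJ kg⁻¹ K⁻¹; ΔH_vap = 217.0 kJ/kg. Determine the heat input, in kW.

Q = 1130 kW

liquid -49.1→-26.1 °C: 32.66 kJ/kg
vaporisation at -26.1 °C: 217 kJ/kg
vapour -26.1→26.5 °C: 44.71 kJ/kg
Δh = 32.66 + 217 + 44.71 = 294.37 kJ/kg
Q = ṁ·Δh = 230.6 kg/min × 294.37 kJ/kg = 67882 kJ/min
|Q| = 1131.4 kW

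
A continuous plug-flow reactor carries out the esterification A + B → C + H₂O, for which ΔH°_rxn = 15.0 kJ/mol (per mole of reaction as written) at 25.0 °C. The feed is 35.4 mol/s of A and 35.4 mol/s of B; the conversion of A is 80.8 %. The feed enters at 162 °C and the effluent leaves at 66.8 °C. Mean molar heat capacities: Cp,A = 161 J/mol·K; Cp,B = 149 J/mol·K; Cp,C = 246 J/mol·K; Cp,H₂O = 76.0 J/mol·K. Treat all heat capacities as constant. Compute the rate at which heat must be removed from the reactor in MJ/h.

Extent of reaction ξ = 0.808 × 35.4 = 28.603 mol/s
Reaction term: ξ·ΔH°_rxn = 28.603 × 15.0 = 429.05 kJ/s
Sensible, feed 162→25 °C: -1503.4 kJ/s
Outlet flows (mol/s): A 6.7968, B 6.7968, C 28.603, H₂O 28.603
Sensible, products 25→66.8 °C: 473.06 kJ/s
Q = ΔH = -601.33 kJ/s = -601.33 kW
Heat removed = 2164.8 MJ/h

Q_out = 2160 MJ/h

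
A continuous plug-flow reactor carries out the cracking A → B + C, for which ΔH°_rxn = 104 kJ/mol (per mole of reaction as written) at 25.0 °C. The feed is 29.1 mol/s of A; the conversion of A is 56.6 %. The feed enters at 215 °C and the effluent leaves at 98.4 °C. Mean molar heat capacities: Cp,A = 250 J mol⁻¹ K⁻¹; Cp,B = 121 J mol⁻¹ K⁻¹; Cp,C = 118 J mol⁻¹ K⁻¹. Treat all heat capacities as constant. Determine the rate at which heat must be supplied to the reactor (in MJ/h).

Q_in = 3060 MJ/h

Extent of reaction ξ = 0.566 × 29.1 = 16.471 mol/s
Reaction term: ξ·ΔH°_rxn = 16.471 × 104 = 1712.9 kJ/s
Sensible, feed 215→25 °C: -1382.2 kJ/s
Outlet flows (mol/s): A 12.629, B 16.471, C 16.471
Sensible, products 25→98.4 °C: 520.69 kJ/s
Q = ΔH = 851.38 kJ/s = 851.38 kW
Heat supplied = 3065 MJ/h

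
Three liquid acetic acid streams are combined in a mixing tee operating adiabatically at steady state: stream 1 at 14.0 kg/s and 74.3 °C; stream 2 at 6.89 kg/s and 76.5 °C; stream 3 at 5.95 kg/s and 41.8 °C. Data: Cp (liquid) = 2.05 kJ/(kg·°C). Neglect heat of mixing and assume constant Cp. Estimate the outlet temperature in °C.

Adiabatic, steady state ⇒ Σ ṁᵢCp,ᵢ(T_out − Tᵢ) = 0
Σ ṁᵢCp,ᵢTᵢ = 14.0×2.05×74.3 + 6.89×2.05×76.5 + 5.95×2.05×41.8 = 3722.8
Σ ṁᵢCp,ᵢ = 14.0×2.05 + 6.89×2.05 + 5.95×2.05 = 55.022
T_out = 3722.8 / 55.022 = 67.66 °C

T_out = 67.7 °C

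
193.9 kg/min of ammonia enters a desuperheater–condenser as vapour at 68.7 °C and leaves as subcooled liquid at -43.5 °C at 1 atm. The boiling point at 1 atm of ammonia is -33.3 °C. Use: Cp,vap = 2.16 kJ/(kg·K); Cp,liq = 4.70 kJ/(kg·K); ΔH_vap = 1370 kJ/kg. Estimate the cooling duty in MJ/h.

vapour 68.7→-33.3 °C: -220.32 kJ/kg
condensation at -33.3 °C: -1370 kJ/kg
liquid -33.3→-43.5 °C: -47.94 kJ/kg
Δh = -220.32 + -1370 + -47.94 = -1638.3 kJ/kg
Q = ṁ·Δh = 193.9 kg/min × -1638.3 kJ/kg = -317660 kJ/min
|Q| = 5294.3 kW = 19060 MJ/h

Q_c = 19100 MJ/h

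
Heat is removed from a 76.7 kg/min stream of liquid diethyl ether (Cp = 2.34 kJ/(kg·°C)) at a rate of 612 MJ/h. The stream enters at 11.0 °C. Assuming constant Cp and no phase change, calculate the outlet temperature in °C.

T_out = -45.8 °C

Q = 612 MJ/h = 10200 kJ/min
ΔT = Q/(ṁ·Cp) = 10200/(76.7×2.34) = 56.831 K
T_out = 11.0 − 56.831 = -45.831 °C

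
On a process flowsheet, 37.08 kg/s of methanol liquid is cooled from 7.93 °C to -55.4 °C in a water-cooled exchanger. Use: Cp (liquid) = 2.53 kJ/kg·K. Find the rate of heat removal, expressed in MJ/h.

Q_c = 21400 MJ/h

Q = ṁ·Cp·ΔT = 37.08 × 2.53 × (-55.4 − 7.93) = -5941.1 kJ/s
Cooling duty = 21388 MJ/h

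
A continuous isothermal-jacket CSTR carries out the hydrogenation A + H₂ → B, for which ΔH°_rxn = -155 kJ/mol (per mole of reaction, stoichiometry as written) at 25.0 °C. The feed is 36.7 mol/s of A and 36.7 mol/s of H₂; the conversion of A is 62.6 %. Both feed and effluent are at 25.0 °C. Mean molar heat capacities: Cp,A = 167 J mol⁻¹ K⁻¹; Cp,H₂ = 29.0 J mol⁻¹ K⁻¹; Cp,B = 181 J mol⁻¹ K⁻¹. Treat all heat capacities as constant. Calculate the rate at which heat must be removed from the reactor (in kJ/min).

Extent of reaction ξ = 0.626 × 36.7 = 22.974 mol/s
Reaction term: ξ·ΔH°_rxn = 22.974 × -155 = -3561 kJ/s
Q = ΔH = -3561 kJ/s = -3561 kW
Heat removed = 213660 kJ/min

Q_out = 214000 kJ/min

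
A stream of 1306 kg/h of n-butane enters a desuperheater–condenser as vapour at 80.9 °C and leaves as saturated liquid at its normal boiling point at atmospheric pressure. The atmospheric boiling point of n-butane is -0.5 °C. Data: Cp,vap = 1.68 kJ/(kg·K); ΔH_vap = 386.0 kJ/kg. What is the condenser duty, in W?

Q_c = 190000 W

vapour 80.9→-0.5 °C: -136.75 kJ/kg
condensation at -0.5 °C: -386 kJ/kg
Δh = -136.75 + -386 = -522.75 kJ/kg
Q = ṁ·Δh = 1306 kg/h × -522.75 kJ/kg = -682710 kJ/h
|Q| = 189.64 kW = 189640 W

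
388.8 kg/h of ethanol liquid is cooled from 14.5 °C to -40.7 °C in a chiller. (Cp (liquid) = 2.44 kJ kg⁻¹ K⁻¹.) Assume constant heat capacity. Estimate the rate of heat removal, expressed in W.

Q_c = 14500 W

Q = ṁ·Cp·ΔT = 388.8 × 2.44 × (-40.7 − 14.5) = -52367 kJ/h
Converting: 52367 / 3600 s = 14.546 kW
Cooling duty = 14546 W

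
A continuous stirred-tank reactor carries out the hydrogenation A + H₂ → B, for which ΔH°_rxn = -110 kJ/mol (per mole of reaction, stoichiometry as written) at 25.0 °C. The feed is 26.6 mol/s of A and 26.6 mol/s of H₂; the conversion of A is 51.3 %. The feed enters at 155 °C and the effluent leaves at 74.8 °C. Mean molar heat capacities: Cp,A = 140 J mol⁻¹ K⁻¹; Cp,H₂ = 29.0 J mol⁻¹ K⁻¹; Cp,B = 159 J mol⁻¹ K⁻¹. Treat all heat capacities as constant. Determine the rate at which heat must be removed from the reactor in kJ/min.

Q_out = 112000 kJ/min

Extent of reaction ξ = 0.513 × 26.6 = 13.646 mol/s
Reaction term: ξ·ΔH°_rxn = 13.646 × -110 = -1501 kJ/s
Sensible, feed 155→25 °C: -584.4 kJ/s
Outlet flows (mol/s): A 12.954, H₂ 12.954, B 13.646
Sensible, products 25→74.8 °C: 217.08 kJ/s
Q = ΔH = -1868.4 kJ/s = -1868.4 kW
Heat removed = 112100 kJ/min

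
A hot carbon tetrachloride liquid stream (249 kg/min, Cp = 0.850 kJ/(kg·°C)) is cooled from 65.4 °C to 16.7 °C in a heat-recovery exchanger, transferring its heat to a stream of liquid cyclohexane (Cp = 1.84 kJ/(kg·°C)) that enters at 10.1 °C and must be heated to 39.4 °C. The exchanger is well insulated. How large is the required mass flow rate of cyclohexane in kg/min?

ṁ_c = 191 kg/min

Heat released by hot stream: Q = 249 × 0.850 × (65.4 − 16.7) = 10307 kJ/min
Energy balance on cold side (adiabatic exchanger): Q = ṁ_c·Cp_c·(T_c,out − T_c,in)
ṁ_c = 10307 / [1.84 × (39.4 − 10.1)] = 191.19 kg/min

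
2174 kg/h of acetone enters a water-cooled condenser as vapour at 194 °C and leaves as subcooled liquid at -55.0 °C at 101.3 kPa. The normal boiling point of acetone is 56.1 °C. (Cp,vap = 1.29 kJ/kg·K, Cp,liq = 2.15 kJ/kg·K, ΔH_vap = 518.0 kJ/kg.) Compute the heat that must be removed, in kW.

Q_c = 564 kW

vapour 194→56.1 °C: -177.89 kJ/kg
condensation at 56.1 °C: -518 kJ/kg
liquid 56.1→-55.0 °C: -238.86 kJ/kg
Δh = -177.89 + -518 + -238.86 = -934.76 kJ/kg
Q = ṁ·Δh = 2174 kg/h × -934.76 kJ/kg = -2.0322e+06 kJ/h
|Q| = 564.49 kW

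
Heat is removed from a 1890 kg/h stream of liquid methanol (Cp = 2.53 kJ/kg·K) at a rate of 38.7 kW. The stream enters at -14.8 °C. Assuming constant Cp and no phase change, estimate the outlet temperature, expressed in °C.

Q = 38.7 kW = 139320 kJ/h
ΔT = Q/(ṁ·Cp) = 139320/(1890×2.53) = 29.136 K
T_out = -14.8 − 29.136 = -43.936 °C

T_out = -43.9 °C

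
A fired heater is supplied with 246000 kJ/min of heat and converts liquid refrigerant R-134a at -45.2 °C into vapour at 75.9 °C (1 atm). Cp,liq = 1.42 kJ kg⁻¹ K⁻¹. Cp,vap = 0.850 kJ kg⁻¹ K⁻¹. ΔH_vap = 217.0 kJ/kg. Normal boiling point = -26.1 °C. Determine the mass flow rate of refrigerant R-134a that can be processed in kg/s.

Δh = 1.42×(-26.1−-45.2) + 217.0 + 0.850×(75.9−-26.1) = 330.82 kJ/kg
Q = 246000 kJ/min = 4100 kJ/s = 4100 kJ/s
ṁ = Q/Δh = 4100 / 330.82 = 12.393 kg/s

ṁ = 12.4 kg/s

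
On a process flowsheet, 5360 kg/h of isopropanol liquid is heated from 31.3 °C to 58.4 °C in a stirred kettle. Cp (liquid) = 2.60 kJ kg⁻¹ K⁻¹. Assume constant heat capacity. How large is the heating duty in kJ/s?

Q = 105 kJ/s

Q = ṁ·Cp·ΔT = 5360 × 2.60 × (58.4 − 31.3) = 377670 kJ/h
Converting: 377670 / 3600 s = 104.91 kW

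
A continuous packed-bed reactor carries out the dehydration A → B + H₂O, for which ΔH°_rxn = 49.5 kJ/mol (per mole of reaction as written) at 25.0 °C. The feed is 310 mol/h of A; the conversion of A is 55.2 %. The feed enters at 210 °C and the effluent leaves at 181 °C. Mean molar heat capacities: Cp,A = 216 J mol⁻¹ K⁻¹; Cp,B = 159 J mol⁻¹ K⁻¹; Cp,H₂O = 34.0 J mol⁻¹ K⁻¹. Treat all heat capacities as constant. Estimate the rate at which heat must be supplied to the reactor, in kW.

Q_in = 1.64 kW

Extent of reaction ξ = 0.552 × 310 = 171.12 mol/h
Reaction term: ξ·ΔH°_rxn = 171.12 × 49.5 = 8470.4 kJ/h
Sensible, feed 210→25 °C: -12388 kJ/h
Outlet flows (mol/h): A 138.88, B 171.12, H₂O 171.12
Sensible, products 25→181 °C: 9831.8 kJ/h
Q = ΔH = 5914.6 kJ/h = 1.643 kW
Heat supplied = 1.643 kW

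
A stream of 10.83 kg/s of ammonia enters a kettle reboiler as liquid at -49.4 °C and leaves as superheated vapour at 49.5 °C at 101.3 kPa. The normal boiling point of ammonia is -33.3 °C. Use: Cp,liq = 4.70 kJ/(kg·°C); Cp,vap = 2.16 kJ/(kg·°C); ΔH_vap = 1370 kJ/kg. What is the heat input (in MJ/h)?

liquid -49.4→-33.3 °C: 75.67 kJ/kg
vaporisation at -33.3 °C: 1370 kJ/kg
vapour -33.3→49.5 °C: 178.85 kJ/kg
Δh = 75.67 + 1370 + 178.85 = 1624.5 kJ/kg
Q = ṁ·Δh = 10.83 kg/s × 1624.5 kJ/kg = 17594 kJ/s
|Q| = 17594 kW = 63337 MJ/h

Q = 63300 MJ/h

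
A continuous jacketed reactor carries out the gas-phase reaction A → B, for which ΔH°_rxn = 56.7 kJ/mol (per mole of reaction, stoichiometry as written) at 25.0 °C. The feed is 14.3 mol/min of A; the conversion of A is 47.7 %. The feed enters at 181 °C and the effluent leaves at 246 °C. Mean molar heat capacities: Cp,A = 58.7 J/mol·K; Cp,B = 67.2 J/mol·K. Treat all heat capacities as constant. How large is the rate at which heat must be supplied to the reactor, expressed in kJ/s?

Q_in = 7.57 kJ/s

Extent of reaction ξ = 0.477 × 14.3 = 6.8211 mol/min
Reaction term: ξ·ΔH°_rxn = 6.8211 × 56.7 = 386.76 kJ/min
Sensible, feed 181→25 °C: -130.95 kJ/min
Outlet flows (mol/min): A 7.4789, B 6.8211
Sensible, products 25→246 °C: 198.32 kJ/min
Q = ΔH = 454.13 kJ/min = 7.5689 kW
Heat supplied = 7.5689 kJ/s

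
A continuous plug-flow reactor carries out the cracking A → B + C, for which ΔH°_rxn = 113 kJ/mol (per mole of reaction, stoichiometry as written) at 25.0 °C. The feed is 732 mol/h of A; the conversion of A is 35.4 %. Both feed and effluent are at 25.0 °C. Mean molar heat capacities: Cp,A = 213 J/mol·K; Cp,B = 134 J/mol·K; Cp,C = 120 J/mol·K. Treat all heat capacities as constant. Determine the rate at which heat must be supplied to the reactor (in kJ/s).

Extent of reaction ξ = 0.354 × 732 = 259.13 mol/h
Reaction term: ξ·ΔH°_rxn = 259.13 × 113 = 29281 kJ/h
Q = ΔH = 29281 kJ/h = 8.1337 kW
Heat supplied = 8.1337 kJ/s

Q_in = 8.13 kJ/s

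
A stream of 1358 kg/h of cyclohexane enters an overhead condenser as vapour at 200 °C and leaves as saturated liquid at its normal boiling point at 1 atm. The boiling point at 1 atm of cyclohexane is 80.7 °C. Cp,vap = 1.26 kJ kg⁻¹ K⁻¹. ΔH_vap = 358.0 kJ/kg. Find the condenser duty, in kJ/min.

vapour 200→80.7 °C: -150.32 kJ/kg
condensation at 80.7 °C: -358 kJ/kg
Δh = -150.32 + -358 = -508.32 kJ/kg
Q = ṁ·Δh = 1358 kg/h × -508.32 kJ/kg = -690300 kJ/h
|Q| = 191.75 kW = 11505 kJ/min

Q_c = 11500 kJ/min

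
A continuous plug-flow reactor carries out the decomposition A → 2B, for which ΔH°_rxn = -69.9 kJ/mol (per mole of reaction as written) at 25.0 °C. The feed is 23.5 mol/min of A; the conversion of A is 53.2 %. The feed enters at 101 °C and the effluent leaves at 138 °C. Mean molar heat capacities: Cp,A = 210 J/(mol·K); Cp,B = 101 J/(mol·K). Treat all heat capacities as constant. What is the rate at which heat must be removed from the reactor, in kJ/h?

Q_out = 42200 kJ/h

Extent of reaction ξ = 0.532 × 23.5 = 12.502 mol/min
Reaction term: ξ·ΔH°_rxn = 12.502 × -69.9 = -873.89 kJ/min
Sensible, feed 101→25 °C: -375.06 kJ/min
Outlet flows (mol/min): A 10.998, B 25.004
Sensible, products 25→138 °C: 546.35 kJ/min
Q = ΔH = -702.6 kJ/min = -11.71 kW
Heat removed = 42156 kJ/h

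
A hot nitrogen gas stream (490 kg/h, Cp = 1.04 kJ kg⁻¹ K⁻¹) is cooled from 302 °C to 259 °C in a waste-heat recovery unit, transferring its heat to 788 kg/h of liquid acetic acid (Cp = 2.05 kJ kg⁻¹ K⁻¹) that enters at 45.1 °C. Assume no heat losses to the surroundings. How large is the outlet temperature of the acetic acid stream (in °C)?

T_c,out = 58.7 °C

Heat released by hot stream: Q = 490 × 1.04 × (302 − 259) = 21913 kJ/h
Energy balance on cold side (adiabatic exchanger): Q = ṁ_c·Cp_c·(T_c,out − T_c,in)
T_c,out = 45.1 + 21913/(788 × 2.05) = 58.665 °C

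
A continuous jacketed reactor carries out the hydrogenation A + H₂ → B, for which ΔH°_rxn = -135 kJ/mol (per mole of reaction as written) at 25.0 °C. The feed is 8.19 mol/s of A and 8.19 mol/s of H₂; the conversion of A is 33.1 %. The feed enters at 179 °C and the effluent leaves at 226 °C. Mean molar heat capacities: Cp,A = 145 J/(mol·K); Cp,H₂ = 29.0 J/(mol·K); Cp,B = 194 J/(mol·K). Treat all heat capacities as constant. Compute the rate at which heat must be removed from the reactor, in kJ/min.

Extent of reaction ξ = 0.331 × 8.19 = 2.7109 mol/s
Reaction term: ξ·ΔH°_rxn = 2.7109 × -135 = -365.97 kJ/s
Sensible, feed 179→25 °C: -219.46 kJ/s
Outlet flows (mol/s): A 5.4791, H₂ 5.4791, B 2.7109
Sensible, products 25→226 °C: 297.33 kJ/s
Q = ΔH = -288.09 kJ/s = -288.09 kW
Heat removed = 17286 kJ/min

Q_out = 17300 kJ/min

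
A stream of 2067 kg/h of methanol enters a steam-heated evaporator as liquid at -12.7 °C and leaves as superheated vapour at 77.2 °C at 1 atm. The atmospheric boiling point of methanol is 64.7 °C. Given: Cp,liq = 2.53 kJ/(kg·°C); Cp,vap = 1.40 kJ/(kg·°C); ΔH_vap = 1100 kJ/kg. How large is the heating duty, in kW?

Q = 754 kW

liquid -12.7→64.7 °C: 195.82 kJ/kg
vaporisation at 64.7 °C: 1100 kJ/kg
vapour 64.7→77.2 °C: 17.5 kJ/kg
Δh = 195.82 + 1100 + 17.5 = 1313.3 kJ/kg
Q = ṁ·Δh = 2067 kg/h × 1313.3 kJ/kg = 2.7146e+06 kJ/h
|Q| = 754.07 kW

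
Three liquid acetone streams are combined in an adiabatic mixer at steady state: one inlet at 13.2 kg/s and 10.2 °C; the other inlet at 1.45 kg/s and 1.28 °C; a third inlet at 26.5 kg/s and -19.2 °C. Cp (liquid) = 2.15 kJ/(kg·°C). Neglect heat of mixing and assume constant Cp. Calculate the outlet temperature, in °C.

Adiabatic, steady state ⇒ Σ ṁᵢCp,ᵢ(T_out − Tᵢ) = 0
T_out = Σ ṁᵢCp,ᵢTᵢ / Σ ṁᵢCp,ᵢ
      = -800.45 / 88.472 = -9.0475 °C

T_out = -9.05 °C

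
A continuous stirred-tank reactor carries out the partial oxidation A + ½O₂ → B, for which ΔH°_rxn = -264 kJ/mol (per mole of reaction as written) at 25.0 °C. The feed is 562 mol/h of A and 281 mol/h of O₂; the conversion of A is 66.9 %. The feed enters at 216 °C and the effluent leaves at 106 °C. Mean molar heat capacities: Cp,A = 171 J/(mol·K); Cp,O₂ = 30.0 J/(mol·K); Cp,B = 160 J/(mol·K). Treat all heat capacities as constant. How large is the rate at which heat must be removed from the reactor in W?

Extent of reaction ξ = 0.669 × 562 = 375.98 mol/h
Reaction term: ξ·ΔH°_rxn = 375.98 × -264 = -99258 kJ/h
Sensible, feed 216→25 °C: -19966 kJ/h
Outlet flows (mol/h): A 186.02, O₂ 93.011, B 375.98
Sensible, products 25→106 °C: 7675.3 kJ/h
Q = ΔH = -111550 kJ/h = -30.986 kW
Heat removed = 30986 W

Q_out = 31000 W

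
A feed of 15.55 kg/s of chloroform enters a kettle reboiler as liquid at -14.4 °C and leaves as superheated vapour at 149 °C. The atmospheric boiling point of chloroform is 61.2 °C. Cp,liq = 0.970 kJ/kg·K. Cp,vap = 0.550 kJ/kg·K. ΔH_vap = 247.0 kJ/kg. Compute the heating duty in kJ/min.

Q = 344000 kJ/min

liquid -14.4→61.2 °C: 73.332 kJ/kg
vaporisation at 61.2 °C: 247 kJ/kg
vapour 61.2→149 °C: 48.29 kJ/kg
Δh = 73.332 + 247 + 48.29 = 368.62 kJ/kg
Q = ṁ·Δh = 15.55 kg/s × 368.62 kJ/kg = 5732.1 kJ/s
|Q| = 5732.1 kW = 343920 kJ/min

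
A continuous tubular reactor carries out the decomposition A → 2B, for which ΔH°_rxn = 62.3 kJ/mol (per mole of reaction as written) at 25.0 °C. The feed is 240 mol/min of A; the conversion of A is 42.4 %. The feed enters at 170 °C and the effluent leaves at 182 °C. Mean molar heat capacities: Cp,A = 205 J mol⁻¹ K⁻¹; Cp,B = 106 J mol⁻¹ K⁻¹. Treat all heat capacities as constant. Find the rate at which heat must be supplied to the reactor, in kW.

Q_in = 117 kW

Extent of reaction ξ = 0.424 × 240 = 101.76 mol/min
Reaction term: ξ·ΔH°_rxn = 101.76 × 62.3 = 6339.6 kJ/min
Sensible, feed 170→25 °C: -7134 kJ/min
Outlet flows (mol/min): A 138.24, B 203.52
Sensible, products 25→182 °C: 7836.2 kJ/min
Q = ΔH = 7041.9 kJ/min = 117.36 kW
Heat supplied = 117.36 kW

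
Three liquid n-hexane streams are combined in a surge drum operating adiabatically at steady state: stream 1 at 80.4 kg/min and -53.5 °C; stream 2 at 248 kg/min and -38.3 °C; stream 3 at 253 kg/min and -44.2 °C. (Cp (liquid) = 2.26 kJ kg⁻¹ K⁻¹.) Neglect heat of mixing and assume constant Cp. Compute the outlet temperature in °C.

T_out = -43.0 °C

Energy balance with Q = 0: Σ ṁᵢCp,ᵢ(T_out − Tᵢ) = 0
T_out = Σ ṁᵢCp,ᵢTᵢ / Σ ṁᵢCp,ᵢ
      = -56460 / 1314 = -42.969 °C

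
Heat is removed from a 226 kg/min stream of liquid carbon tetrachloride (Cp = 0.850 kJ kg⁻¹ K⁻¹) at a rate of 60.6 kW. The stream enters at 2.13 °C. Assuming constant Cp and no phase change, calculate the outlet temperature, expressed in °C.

T_out = -16.8 °C

Q = 60.6 kW = 3636 kJ/min
ΔT = Q/(ṁ·Cp) = 3636/(226×0.850) = 18.928 K
T_out = 2.13 − 18.928 = -16.798 °C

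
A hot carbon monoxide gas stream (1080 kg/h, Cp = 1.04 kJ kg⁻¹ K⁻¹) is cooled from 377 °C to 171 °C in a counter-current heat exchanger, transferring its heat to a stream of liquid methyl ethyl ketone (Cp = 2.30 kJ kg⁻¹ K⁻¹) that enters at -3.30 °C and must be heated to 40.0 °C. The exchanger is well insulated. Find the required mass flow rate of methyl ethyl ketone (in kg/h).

Heat released by hot stream: Q = 1080 × 1.04 × (377 − 171) = 231380 kJ/h
Energy balance on cold side (adiabatic exchanger): Q = ṁ_c·Cp_c·(T_c,out − T_c,in)
ṁ_c = 231380 / [2.30 × (40.0 − -3.30)] = 2323.3 kg/h

ṁ_c = 2320 kg/h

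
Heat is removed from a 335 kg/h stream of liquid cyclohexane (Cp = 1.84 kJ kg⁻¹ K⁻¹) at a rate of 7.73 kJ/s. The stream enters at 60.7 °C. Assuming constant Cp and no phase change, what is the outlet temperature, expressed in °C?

Q = 7.73 kJ/s = 27828 kJ/h
ΔT = Q/(ṁ·Cp) = 27828/(335×1.84) = 45.146 K
T_out = 60.7 − 45.146 = 15.554 °C

T_out = 15.6 °C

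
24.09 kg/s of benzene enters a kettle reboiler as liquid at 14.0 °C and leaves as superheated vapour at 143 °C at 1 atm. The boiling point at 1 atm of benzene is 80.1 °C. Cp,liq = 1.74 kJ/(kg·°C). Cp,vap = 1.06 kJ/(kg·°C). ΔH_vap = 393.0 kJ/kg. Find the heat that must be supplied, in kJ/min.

liquid 14.0→80.1 °C: 115.01 kJ/kg
vaporisation at 80.1 °C: 393 kJ/kg
vapour 80.1→143 °C: 66.674 kJ/kg
Δh = 115.01 + 393 + 66.674 = 574.69 kJ/kg
Q = ṁ·Δh = 24.09 kg/s × 574.69 kJ/kg = 13844 kJ/s
|Q| = 13844 kW = 830650 kJ/min

Q = 831000 kJ/min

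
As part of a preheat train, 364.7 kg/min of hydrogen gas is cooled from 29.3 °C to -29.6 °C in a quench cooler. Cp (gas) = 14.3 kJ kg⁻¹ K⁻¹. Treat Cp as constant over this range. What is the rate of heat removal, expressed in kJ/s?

Q = ṁ·Cp·ΔT = 364.7 × 14.3 × (-29.6 − 29.3) = -307180 kJ/min
Converting: 307180 / 60 s = 5119.6 kW

Q_c = 5120 kJ/s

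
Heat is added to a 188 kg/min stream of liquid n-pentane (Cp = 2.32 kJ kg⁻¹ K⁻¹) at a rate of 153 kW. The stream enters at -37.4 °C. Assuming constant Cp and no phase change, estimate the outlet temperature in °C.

Q = 153 kW = 9180 kJ/min
ΔT = Q/(ṁ·Cp) = 9180/(188×2.32) = 21.047 K
T_out = -37.4 + 21.047 = -16.353 °C

T_out = -16.4 °C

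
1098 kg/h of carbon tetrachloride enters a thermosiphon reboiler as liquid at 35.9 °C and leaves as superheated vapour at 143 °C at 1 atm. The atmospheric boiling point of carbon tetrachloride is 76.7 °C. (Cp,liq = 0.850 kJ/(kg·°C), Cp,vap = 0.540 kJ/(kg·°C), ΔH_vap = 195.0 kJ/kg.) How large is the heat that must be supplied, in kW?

liquid 35.9→76.7 °C: 34.68 kJ/kg
vaporisation at 76.7 °C: 195 kJ/kg
vapour 76.7→143 °C: 35.802 kJ/kg
Δh = 34.68 + 195 + 35.802 = 265.48 kJ/kg
Q = ṁ·Δh = 1098 kg/h × 265.48 kJ/kg = 291500 kJ/h
|Q| = 80.972 kW

Q = 81.0 kW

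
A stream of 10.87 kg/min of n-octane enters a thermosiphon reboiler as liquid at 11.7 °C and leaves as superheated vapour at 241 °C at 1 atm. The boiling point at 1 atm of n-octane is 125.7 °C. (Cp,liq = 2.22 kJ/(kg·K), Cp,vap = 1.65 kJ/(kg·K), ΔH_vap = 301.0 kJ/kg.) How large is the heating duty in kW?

Q = 135 kW

liquid 11.7→125.7 °C: 253.08 kJ/kg
vaporisation at 125.7 °C: 301 kJ/kg
vapour 125.7→241 °C: 190.24 kJ/kg
Δh = 253.08 + 301 + 190.24 = 744.33 kJ/kg
Q = ṁ·Δh = 10.87 kg/min × 744.33 kJ/kg = 8090.8 kJ/min
|Q| = 134.85 kW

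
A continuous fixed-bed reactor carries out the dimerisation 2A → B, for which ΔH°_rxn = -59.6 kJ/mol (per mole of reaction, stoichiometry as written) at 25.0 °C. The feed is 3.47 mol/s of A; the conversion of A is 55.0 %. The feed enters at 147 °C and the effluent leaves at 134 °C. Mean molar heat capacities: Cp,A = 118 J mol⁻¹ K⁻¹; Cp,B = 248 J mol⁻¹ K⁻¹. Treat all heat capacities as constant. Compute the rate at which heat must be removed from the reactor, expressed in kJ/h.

Q_out = 219000 kJ/h

Extent of reaction ξ = 0.550 × 3.47 / 2 = 0.95425 mol/s
Reaction term: ξ·ΔH°_rxn = 0.95425 × -59.6 = -56.873 kJ/s
Sensible, feed 147→25 °C: -49.954 kJ/s
Outlet flows (mol/s): A 1.5615, B 0.95425
Sensible, products 25→134 °C: 45.879 kJ/s
Q = ΔH = -60.948 kJ/s = -60.948 kW
Heat removed = 219410 kJ/h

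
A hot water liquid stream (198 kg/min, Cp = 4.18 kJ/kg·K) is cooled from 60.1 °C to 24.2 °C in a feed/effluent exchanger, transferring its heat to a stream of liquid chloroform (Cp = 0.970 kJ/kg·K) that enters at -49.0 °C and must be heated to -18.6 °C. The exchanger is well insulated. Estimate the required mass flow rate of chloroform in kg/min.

Heat released by hot stream: Q = 198 × 4.18 × (60.1 − 24.2) = 29712 kJ/min
Energy balance on cold side (adiabatic exchanger): Q = ṁ_c·Cp_c·(T_c,out − T_c,in)
ṁ_c = 29712 / [0.970 × (-18.6 − -49.0)] = 1007.6 kg/min

ṁ_c = 1010 kg/min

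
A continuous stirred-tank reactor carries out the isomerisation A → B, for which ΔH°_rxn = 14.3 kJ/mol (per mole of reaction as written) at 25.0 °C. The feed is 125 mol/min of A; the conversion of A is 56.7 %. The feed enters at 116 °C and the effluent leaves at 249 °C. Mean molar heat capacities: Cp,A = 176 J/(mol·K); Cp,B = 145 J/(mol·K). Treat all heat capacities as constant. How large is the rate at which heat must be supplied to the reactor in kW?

Q_in = 57.5 kW

Extent of reaction ξ = 0.567 × 125 = 70.875 mol/min
Reaction term: ξ·ΔH°_rxn = 70.875 × 14.3 = 1013.5 kJ/min
Sensible, feed 116→25 °C: -2002 kJ/min
Outlet flows (mol/min): A 54.125, B 70.875
Sensible, products 25→249 °C: 4435.8 kJ/min
Q = ΔH = 3447.4 kJ/min = 57.456 kW
Heat supplied = 57.456 kW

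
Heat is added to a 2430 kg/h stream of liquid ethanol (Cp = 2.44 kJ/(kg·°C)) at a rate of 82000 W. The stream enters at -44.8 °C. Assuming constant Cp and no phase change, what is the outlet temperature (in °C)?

Q = 82000 W = 295200 kJ/h
ΔT = Q/(ṁ·Cp) = 295200/(2430×2.44) = 49.787 K
T_out = -44.8 + 49.787 = 4.9875 °C

T_out = 4.99 °C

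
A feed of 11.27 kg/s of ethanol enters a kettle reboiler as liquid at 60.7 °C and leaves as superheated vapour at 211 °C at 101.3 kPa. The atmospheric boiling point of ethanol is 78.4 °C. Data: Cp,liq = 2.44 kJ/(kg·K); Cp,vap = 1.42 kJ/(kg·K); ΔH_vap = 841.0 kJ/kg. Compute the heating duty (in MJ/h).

Q = 43500 MJ/h

liquid 60.7→78.4 °C: 43.188 kJ/kg
vaporisation at 78.4 °C: 841 kJ/kg
vapour 78.4→211 °C: 188.29 kJ/kg
Δh = 43.188 + 841 + 188.29 = 1072.5 kJ/kg
Q = ṁ·Δh = 11.27 kg/s × 1072.5 kJ/kg = 12087 kJ/s
|Q| = 12087 kW = 43513 MJ/h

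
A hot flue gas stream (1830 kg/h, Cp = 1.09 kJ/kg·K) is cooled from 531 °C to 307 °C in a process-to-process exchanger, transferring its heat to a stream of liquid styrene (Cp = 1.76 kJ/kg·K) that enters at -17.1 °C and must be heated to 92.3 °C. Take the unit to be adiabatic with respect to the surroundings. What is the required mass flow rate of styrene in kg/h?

Heat released by hot stream: Q = 1830 × 1.09 × (531 − 307) = 446810 kJ/h
Energy balance on cold side (adiabatic exchanger): Q = ṁ_c·Cp_c·(T_c,out − T_c,in)
ṁ_c = 446810 / [1.76 × (92.3 − -17.1)] = 2320.6 kg/h

ṁ_c = 2320 kg/h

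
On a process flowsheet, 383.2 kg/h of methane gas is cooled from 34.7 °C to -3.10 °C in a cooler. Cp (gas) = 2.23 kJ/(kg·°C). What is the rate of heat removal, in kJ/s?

Q = ṁ·Cp·ΔT = 383.2 × 2.23 × (-3.10 − 34.7) = -32301 kJ/h
Converting: 32301 / 3600 s = 8.9726 kW

Q_c = 8.97 kJ/s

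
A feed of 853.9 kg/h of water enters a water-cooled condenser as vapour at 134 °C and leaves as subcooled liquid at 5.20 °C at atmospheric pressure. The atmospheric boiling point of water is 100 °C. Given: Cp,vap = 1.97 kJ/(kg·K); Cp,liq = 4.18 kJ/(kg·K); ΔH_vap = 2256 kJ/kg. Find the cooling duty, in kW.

vapour 134→100 °C: -66.98 kJ/kg
condensation at 100 °C: -2256 kJ/kg
liquid 100→5.20 °C: -396.26 kJ/kg
Δh = -66.98 + -2256 + -396.26 = -2719.2 kJ/kg
Q = ṁ·Δh = 853.9 kg/h × -2719.2 kJ/kg = -2.322e+06 kJ/h
|Q| = 644.99 kW

Q_c = 645 kW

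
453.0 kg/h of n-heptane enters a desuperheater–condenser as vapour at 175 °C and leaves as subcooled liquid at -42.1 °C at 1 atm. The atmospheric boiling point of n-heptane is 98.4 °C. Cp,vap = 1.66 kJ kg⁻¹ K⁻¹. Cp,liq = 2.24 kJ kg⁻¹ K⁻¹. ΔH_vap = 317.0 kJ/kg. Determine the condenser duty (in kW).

vapour 175→98.4 °C: -127.16 kJ/kg
condensation at 98.4 °C: -317 kJ/kg
liquid 98.4→-42.1 °C: -314.72 kJ/kg
Δh = -127.16 + -317 + -314.72 = -758.88 kJ/kg
Q = ṁ·Δh = 453.0 kg/h × -758.88 kJ/kg = -343770 kJ/h
|Q| = 95.492 kW

Q_c = 95.5 kW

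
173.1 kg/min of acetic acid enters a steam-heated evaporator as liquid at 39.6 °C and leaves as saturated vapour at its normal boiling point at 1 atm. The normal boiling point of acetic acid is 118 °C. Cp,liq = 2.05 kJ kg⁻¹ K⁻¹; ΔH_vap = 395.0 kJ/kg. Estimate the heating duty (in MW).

liquid 39.6→118 °C: 160.72 kJ/kg
vaporisation at 118 °C: 395 kJ/kg
Δh = 160.72 + 395 = 555.72 kJ/kg
Q = ṁ·Δh = 173.1 kg/min × 555.72 kJ/kg = 96195 kJ/min
|Q| = 1603.3 kW = 1.6033 MW

Q = 1.60 MW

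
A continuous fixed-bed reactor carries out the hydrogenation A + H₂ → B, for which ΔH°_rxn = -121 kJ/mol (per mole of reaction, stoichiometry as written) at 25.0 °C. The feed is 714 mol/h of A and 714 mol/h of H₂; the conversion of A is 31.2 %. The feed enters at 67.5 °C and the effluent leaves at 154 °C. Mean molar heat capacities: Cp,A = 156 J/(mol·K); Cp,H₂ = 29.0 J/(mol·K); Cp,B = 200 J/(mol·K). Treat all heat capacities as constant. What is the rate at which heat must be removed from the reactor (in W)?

Extent of reaction ξ = 0.312 × 714 = 222.77 mol/h
Reaction term: ξ·ΔH°_rxn = 222.77 × -121 = -26955 kJ/h
Sensible, feed 67.5→25 °C: -5613.8 kJ/h
Outlet flows (mol/h): A 491.23, H₂ 491.23, B 222.77
Sensible, products 25→154 °C: 17471 kJ/h
Q = ΔH = -15098 kJ/h = -4.1939 kW
Heat removed = 4193.9 W

Q_out = 4190 W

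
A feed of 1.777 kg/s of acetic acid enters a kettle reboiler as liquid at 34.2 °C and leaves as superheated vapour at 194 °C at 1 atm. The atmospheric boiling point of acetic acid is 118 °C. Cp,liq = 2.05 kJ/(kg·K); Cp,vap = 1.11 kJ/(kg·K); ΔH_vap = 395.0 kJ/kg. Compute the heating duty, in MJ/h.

Q = 4170 MJ/h

liquid 34.2→118 °C: 171.79 kJ/kg
vaporisation at 118 °C: 395 kJ/kg
vapour 118→194 °C: 84.36 kJ/kg
Δh = 171.79 + 395 + 84.36 = 651.15 kJ/kg
Q = ṁ·Δh = 1.777 kg/s × 651.15 kJ/kg = 1157.1 kJ/s
|Q| = 1157.1 kW = 4165.5 MJ/h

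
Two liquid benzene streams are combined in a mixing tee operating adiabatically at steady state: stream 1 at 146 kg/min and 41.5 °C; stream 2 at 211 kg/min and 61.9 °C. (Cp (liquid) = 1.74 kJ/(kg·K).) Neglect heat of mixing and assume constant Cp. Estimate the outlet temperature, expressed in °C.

No heat crosses the boundary, so H_out = H_in.
Σ ṁᵢCp,ᵢTᵢ = 146×1.74×41.5 + 211×1.74×61.9 = 33269
Σ ṁᵢCp,ᵢ = 146×1.74 + 211×1.74 = 621.18
T_out = 33269 / 621.18 = 53.557 °C

T_out = 53.6 °C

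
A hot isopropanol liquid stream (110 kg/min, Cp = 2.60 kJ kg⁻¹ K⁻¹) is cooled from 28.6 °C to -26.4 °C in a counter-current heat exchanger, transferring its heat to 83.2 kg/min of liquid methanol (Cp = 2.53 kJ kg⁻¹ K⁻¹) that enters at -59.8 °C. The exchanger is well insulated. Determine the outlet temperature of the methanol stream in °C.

T_c,out = 14.9 °C

Heat released by hot stream: Q = 110 × 2.60 × (28.6 − -26.4) = 15730 kJ/min
Energy balance on cold side (adiabatic exchanger): Q = ṁ_c·Cp_c·(T_c,out − T_c,in)
T_c,out = -59.8 + 15730/(83.2 × 2.53) = 14.928 °C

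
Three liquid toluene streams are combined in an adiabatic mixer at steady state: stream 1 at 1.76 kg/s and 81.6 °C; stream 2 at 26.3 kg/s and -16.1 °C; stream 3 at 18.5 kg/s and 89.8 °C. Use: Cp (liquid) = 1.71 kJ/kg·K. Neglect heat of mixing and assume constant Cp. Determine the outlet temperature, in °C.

Energy balance with Q = 0: Σ ṁᵢCp,ᵢ(T_out − Tᵢ) = 0
Σ ṁᵢCp,ᵢTᵢ = 1.76×1.71×81.6 + 26.3×1.71×-16.1 + 18.5×1.71×89.8 = 2362.3
Σ ṁᵢCp,ᵢ = 1.76×1.71 + 26.3×1.71 + 18.5×1.71 = 79.618
T_out = 2362.3 / 79.618 = 29.671 °C

T_out = 29.7 °C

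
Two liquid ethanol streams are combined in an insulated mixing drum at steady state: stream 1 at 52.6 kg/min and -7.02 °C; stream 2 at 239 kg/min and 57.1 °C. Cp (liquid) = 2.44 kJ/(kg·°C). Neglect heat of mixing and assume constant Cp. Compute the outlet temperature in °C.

Adiabatic, steady state ⇒ Σ ṁᵢCp,ᵢ(T_out − Tᵢ) = 0
Σ ṁᵢCp,ᵢTᵢ = 52.6×2.44×-7.02 + 239×2.44×57.1 = 32397
Σ ṁᵢCp,ᵢ = 52.6×2.44 + 239×2.44 = 711.5
T_out = 32397 / 711.5 = 45.534 °C

T_out = 45.5 °C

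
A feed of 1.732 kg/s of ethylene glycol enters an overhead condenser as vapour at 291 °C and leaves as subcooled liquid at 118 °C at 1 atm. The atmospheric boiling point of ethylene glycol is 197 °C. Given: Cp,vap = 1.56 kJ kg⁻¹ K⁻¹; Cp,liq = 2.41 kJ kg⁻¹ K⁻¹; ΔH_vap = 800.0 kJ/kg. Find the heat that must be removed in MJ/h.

vapour 291→197 °C: -146.64 kJ/kg
condensation at 197 °C: -800 kJ/kg
liquid 197→118 °C: -190.39 kJ/kg
Δh = -146.64 + -800 + -190.39 = -1137 kJ/kg
Q = ṁ·Δh = 1.732 kg/s × -1137 kJ/kg = -1969.3 kJ/s
|Q| = 1969.3 kW = 7089.6 MJ/h

Q_c = 7090 MJ/h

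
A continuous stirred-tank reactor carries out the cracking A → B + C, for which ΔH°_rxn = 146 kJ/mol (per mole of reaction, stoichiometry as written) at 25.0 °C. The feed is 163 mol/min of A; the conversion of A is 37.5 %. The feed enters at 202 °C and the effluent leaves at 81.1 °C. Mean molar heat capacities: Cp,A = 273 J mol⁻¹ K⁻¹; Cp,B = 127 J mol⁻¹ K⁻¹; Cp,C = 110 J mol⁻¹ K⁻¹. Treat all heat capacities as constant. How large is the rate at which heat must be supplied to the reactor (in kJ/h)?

Q_in = 205000 kJ/h

Extent of reaction ξ = 0.375 × 163 = 61.125 mol/min
Reaction term: ξ·ΔH°_rxn = 61.125 × 146 = 8924.2 kJ/min
Sensible, feed 202→25 °C: -7876.3 kJ/min
Outlet flows (mol/min): A 101.88, B 61.125, C 61.125
Sensible, products 25→81.1 °C: 2372.9 kJ/min
Q = ΔH = 3420.9 kJ/min = 57.015 kW
Heat supplied = 205250 kJ/h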